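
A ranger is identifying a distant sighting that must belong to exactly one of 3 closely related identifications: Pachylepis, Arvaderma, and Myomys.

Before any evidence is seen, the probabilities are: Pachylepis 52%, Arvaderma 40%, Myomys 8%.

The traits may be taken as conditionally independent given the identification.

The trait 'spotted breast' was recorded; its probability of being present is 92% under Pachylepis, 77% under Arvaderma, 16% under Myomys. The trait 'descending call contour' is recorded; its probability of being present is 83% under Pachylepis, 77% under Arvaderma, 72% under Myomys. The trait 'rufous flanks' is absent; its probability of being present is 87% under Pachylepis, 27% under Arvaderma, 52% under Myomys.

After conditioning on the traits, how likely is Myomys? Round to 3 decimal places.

For each hypothesis, the unnormalized posterior weight is prior × product of the trait likelihoods (using 1 − P(present | H) for each absent trait):
  Pachylepis: 0.52 × 0.92 × 0.83 × (1 − 0.87) = 0.051619
  Arvaderma: 0.40 × 0.77 × 0.77 × (1 − 0.27) = 0.17313
  Myomys: 0.08 × 0.16 × 0.72 × (1 − 0.52) = 0.0044237
Normalizing constant Z = 0.051619 + 0.17313 + 0.0044237 = 0.22917.
P(Myomys | evidence) = 0.0044237 / 0.22917 ≈ 0.019.

0.019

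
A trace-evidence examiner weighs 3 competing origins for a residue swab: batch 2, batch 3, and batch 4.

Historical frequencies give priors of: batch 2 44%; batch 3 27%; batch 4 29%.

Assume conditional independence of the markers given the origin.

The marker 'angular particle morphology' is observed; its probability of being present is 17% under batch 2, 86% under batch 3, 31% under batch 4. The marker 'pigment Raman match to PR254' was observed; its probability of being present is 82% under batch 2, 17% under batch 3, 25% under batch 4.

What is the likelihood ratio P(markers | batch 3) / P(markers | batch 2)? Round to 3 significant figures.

1.05

Joint likelihood of the marker pattern under each hypothesis:
  batch 3: 0.86 × 0.17 = 0.1462
  batch 2: 0.17 × 0.82 = 0.1394
Bayes factor = 0.1462 / 0.1394 ≈ 1.05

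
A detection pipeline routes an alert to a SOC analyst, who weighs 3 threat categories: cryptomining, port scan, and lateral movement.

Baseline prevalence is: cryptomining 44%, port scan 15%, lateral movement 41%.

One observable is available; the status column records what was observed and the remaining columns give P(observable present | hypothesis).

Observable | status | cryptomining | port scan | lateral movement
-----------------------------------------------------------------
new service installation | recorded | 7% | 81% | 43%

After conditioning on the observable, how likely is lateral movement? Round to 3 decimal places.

For each hypothesis, the unnormalized posterior weight is prior × likelihood:
  cryptomining: 0.44 × 0.07 = 0.0308
  port scan: 0.15 × 0.81 = 0.1215
  lateral movement: 0.41 × 0.43 = 0.1763
Normalizing constant Z = 0.0308 + 0.1215 + 0.1763 = 0.3286.
P(lateral movement | evidence) = 0.1763 / 0.3286 ≈ 0.537.

0.537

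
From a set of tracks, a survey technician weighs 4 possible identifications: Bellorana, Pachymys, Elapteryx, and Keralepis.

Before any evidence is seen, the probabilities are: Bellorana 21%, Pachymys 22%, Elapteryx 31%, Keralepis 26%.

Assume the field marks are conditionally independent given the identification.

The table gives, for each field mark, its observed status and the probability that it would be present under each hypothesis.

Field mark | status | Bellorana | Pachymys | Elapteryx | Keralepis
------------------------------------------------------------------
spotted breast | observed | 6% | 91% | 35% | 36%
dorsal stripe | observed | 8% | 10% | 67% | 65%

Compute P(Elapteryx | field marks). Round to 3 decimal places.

Multiply each prior by the joint likelihood of the field mark pattern:
  Bellorana: 0.21 × 0.06 × 0.08 = 0.001008
  Pachymys: 0.22 × 0.91 × 0.10 = 0.02002
  Elapteryx: 0.31 × 0.35 × 0.67 = 0.072695
  Keralepis: 0.26 × 0.36 × 0.65 = 0.06084
The unnormalized weights sum to 0.15456.
P(Elapteryx | evidence) = 0.072695 / 0.15456 ≈ 0.470.

0.470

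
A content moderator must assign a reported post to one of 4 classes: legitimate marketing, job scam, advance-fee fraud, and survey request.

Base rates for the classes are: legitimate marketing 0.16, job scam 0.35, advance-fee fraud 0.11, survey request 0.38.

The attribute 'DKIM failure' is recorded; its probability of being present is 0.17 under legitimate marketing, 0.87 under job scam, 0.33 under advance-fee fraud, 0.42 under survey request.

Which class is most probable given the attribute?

job scam

By Bayes' rule, the unnormalized weight for each hypothesis is prior × likelihood:
  legitimate marketing: 0.16 × 0.17 = 0.0272
  job scam: 0.35 × 0.87 = 0.3045
  advance-fee fraud: 0.11 × 0.33 = 0.0363
  survey request: 0.38 × 0.42 = 0.1596
Normalizing constant Z = 0.0272 + 0.3045 + 0.0363 + 0.1596 = 0.5276.
P(legitimate marketing | evidence) ≈ 0.0272 / 0.5276 ≈ 0.052
P(job scam | evidence) ≈ 0.3045 / 0.5276 ≈ 0.577
P(advance-fee fraud | evidence) ≈ 0.0363 / 0.5276 ≈ 0.069
P(survey request | evidence) ≈ 0.1596 / 0.5276 ≈ 0.303
The largest is 0.577, so job scam is most probable.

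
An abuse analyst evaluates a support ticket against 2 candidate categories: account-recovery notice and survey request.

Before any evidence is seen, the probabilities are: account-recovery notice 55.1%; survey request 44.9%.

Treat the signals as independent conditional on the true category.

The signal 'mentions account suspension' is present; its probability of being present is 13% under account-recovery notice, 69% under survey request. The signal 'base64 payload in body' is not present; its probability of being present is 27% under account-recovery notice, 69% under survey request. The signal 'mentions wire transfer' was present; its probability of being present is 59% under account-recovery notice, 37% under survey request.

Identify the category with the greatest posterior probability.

By Bayes' rule with conditional independence, the unnormalized weight for each hypothesis is prior × ∏ likelihoods (using 1 − P(present | H) for each absent signal):
  account-recovery notice: 0.551 × 0.13 × (1 − 0.27) × 0.59 = 0.030851
  survey request: 0.449 × 0.69 × (1 − 0.69) × 0.37 = 0.035535
Marginal likelihood of the evidence = 0.066386.
P(account-recovery notice | evidence) ≈ 0.030851 / 0.066386 ≈ 0.465
P(survey request | evidence) ≈ 0.035535 / 0.066386 ≈ 0.535
The largest is 0.535, so survey request is most probable.

survey request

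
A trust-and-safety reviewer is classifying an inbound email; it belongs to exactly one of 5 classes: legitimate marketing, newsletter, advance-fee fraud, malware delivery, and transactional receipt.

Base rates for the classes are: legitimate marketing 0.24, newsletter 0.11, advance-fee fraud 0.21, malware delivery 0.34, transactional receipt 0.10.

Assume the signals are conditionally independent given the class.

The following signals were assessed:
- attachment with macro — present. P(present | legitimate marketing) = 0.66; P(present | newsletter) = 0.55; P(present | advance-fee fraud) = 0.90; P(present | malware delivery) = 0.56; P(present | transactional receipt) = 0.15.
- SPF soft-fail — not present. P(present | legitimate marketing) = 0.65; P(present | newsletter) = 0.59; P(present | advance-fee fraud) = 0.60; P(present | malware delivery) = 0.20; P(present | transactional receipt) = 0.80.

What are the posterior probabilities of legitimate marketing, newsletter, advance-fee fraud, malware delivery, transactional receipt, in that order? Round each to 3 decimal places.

By Bayes' rule with conditional independence, the unnormalized weight for each hypothesis is prior × ∏ likelihoods (using 1 − P(present | H) for each absent signal):
  legitimate marketing: 0.24 × 0.66 × (1 − 0.65) = 0.05544
  newsletter: 0.11 × 0.55 × (1 − 0.59) = 0.024805
  advance-fee fraud: 0.21 × 0.90 × (1 − 0.60) = 0.0756
  malware delivery: 0.34 × 0.56 × (1 − 0.20) = 0.15232
  transactional receipt: 0.10 × 0.15 × (1 − 0.80) = 0.003
Normalizing constant Z = 0.05544 + 0.024805 + 0.0756 + 0.15232 + 0.003 = 0.31117.
P(legitimate marketing | evidence) = 0.05544 / 0.31117 ≈ 0.178
P(newsletter | evidence) = 0.024805 / 0.31117 ≈ 0.080
P(advance-fee fraud | evidence) = 0.0756 / 0.31117 ≈ 0.243
P(malware delivery | evidence) = 0.15232 / 0.31117 ≈ 0.490
P(transactional receipt | evidence) = 0.003 / 0.31117 ≈ 0.010

0.178, 0.080, 0.243, 0.490, 0.010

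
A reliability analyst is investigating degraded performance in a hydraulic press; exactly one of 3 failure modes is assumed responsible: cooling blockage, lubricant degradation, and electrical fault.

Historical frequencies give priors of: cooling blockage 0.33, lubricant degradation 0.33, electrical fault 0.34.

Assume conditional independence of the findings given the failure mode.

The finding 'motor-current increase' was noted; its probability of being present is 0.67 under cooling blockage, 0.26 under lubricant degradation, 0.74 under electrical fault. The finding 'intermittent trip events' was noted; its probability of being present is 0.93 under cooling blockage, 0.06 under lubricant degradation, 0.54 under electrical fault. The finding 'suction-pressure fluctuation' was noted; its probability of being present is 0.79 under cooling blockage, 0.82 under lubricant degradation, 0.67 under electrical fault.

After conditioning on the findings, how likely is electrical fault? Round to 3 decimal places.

0.353

For each hypothesis, the unnormalized posterior weight is prior × product of the finding likelihoods:
  cooling blockage: 0.33 × 0.67 × 0.93 × 0.79 = 0.16244
  lubricant degradation: 0.33 × 0.26 × 0.06 × 0.82 = 0.0042214
  electrical fault: 0.34 × 0.74 × 0.54 × 0.67 = 0.091029
Normalizing constant Z = 0.16244 + 0.0042214 + 0.091029 = 0.25769.
P(electrical fault | evidence) = 0.091029 / 0.25769 ≈ 0.353.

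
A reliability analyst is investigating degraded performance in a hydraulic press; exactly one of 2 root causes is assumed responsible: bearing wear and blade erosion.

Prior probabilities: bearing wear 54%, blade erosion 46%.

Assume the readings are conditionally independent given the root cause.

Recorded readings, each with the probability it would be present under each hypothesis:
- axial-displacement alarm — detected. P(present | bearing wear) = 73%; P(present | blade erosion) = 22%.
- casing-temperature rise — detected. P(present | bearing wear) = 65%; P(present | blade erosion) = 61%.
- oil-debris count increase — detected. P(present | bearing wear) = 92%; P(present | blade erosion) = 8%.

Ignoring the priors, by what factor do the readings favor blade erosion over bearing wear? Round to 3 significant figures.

The Bayes factor is the ratio of the joint likelihoods of the reading pattern under the two hypotheses.
  blade erosion: 0.22 × 0.61 × 0.08 = 0.010736
  bearing wear: 0.73 × 0.65 × 0.92 = 0.43654
Bayes factor = 0.010736 / 0.43654 ≈ 0.0246

0.0246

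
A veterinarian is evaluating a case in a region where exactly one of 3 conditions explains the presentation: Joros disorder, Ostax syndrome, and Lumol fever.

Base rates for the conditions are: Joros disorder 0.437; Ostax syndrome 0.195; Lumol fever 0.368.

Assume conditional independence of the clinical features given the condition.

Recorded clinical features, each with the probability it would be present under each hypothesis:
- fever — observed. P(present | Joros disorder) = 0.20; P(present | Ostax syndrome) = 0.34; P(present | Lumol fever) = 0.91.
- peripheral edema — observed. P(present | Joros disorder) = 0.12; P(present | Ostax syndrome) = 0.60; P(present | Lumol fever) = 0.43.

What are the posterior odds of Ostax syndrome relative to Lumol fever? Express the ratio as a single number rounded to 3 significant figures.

Posterior odds equal prior odds times the likelihood ratio; only the two competing hypotheses matter.
  Ostax syndrome: 0.195 × 0.34 × 0.60 = 0.03978
  Lumol fever: 0.368 × 0.91 × 0.43 = 0.144
Odds(Ostax syndrome : Lumol fever) = 0.03978 / 0.144 ≈ 0.276.

0.276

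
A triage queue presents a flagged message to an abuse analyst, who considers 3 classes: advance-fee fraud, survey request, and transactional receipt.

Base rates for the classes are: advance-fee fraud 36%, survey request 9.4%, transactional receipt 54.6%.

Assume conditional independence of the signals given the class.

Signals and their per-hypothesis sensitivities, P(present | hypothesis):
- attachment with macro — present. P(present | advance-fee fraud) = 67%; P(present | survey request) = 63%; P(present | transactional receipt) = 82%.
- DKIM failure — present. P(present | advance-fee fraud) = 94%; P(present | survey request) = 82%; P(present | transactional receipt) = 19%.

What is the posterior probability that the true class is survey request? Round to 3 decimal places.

0.135

Multiply each prior by the joint likelihood of the signal pattern:
  advance-fee fraud: 0.360 × 0.67 × 0.94 = 0.22673
  survey request: 0.094 × 0.63 × 0.82 = 0.04856
  transactional receipt: 0.546 × 0.82 × 0.19 = 0.085067
Marginal likelihood of the evidence = 0.36036.
P(survey request | evidence) = 0.04856 / 0.36036 ≈ 0.135.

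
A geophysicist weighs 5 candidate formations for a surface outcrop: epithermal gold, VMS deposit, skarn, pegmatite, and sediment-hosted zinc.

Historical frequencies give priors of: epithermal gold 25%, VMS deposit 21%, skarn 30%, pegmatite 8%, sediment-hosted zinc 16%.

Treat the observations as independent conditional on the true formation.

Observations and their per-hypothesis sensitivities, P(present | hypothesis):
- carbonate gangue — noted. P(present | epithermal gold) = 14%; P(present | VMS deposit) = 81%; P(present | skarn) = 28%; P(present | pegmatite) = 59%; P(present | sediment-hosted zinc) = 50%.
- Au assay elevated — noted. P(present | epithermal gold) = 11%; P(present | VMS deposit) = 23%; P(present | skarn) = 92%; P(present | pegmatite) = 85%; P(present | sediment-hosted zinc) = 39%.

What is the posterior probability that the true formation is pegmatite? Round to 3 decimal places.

Multiply each prior by the joint likelihood of the evidence pattern:
  epithermal gold: 0.25 × 0.14 × 0.11 = 0.00385
  VMS deposit: 0.21 × 0.81 × 0.23 = 0.039123
  skarn: 0.30 × 0.28 × 0.92 = 0.07728
  pegmatite: 0.08 × 0.59 × 0.85 = 0.04012
  sediment-hosted zinc: 0.16 × 0.50 × 0.39 = 0.0312
Marginal likelihood of the evidence = 0.19157.
P(pegmatite | evidence) = 0.04012 / 0.19157 ≈ 0.209.

0.209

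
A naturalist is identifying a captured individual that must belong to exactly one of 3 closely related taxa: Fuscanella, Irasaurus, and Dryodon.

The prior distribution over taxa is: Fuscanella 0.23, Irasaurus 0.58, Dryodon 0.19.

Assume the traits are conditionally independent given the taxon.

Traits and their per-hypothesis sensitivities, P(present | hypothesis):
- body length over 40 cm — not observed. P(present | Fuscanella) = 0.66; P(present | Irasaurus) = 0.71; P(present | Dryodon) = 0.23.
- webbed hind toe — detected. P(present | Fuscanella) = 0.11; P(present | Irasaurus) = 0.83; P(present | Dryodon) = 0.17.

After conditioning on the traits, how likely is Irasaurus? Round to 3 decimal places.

0.807

For each hypothesis, the unnormalized posterior weight is prior × product of the trait likelihoods (using 1 − P(present | H) for each absent trait):
  Fuscanella: 0.23 × (1 − 0.66) × 0.11 = 0.008602
  Irasaurus: 0.58 × (1 − 0.71) × 0.83 = 0.13961
  Dryodon: 0.19 × (1 − 0.23) × 0.17 = 0.024871
Normalizing constant Z = 0.008602 + 0.13961 + 0.024871 = 0.17308.
P(Irasaurus | evidence) = 0.13961 / 0.17308 ≈ 0.807.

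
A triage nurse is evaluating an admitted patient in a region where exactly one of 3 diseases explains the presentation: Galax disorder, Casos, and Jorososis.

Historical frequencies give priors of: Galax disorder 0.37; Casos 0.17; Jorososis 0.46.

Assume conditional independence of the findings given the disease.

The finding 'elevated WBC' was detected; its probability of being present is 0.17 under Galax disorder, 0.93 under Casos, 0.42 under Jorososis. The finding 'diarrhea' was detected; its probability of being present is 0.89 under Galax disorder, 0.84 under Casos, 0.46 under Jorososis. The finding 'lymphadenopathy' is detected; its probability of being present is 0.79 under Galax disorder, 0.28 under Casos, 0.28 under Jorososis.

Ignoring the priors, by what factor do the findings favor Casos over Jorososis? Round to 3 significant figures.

4.04

Joint likelihood of the evidence pattern under each hypothesis:
  Casos: 0.93 × 0.84 × 0.28 = 0.21874
  Jorososis: 0.42 × 0.46 × 0.28 = 0.054096
Bayes factor = 0.21874 / 0.054096 ≈ 4.04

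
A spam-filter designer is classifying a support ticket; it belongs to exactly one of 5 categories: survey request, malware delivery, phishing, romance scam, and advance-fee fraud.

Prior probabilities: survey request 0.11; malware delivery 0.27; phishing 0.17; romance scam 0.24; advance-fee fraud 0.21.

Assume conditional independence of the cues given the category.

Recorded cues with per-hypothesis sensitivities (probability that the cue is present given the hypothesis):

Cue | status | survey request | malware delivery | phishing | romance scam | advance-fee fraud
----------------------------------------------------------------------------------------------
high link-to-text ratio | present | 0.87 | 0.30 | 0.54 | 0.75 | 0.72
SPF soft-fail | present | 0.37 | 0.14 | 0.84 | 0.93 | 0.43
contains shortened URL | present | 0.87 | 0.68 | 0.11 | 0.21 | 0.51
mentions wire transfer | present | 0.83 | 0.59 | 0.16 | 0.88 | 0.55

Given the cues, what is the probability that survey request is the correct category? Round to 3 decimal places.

0.317

Multiply each prior by the joint likelihood of the cue pattern:
  survey request: 0.11 × 0.87 × 0.37 × 0.87 × 0.83 = 0.025569
  malware delivery: 0.27 × 0.30 × 0.14 × 0.68 × 0.59 = 0.0045496
  phishing: 0.17 × 0.54 × 0.84 × 0.11 × 0.16 = 0.0013572
  romance scam: 0.24 × 0.75 × 0.93 × 0.21 × 0.88 = 0.030936
  advance-fee fraud: 0.21 × 0.72 × 0.43 × 0.51 × 0.55 = 0.018237
The unnormalized weights sum to 0.080648.
P(survey request | evidence) = 0.025569 / 0.080648 ≈ 0.317.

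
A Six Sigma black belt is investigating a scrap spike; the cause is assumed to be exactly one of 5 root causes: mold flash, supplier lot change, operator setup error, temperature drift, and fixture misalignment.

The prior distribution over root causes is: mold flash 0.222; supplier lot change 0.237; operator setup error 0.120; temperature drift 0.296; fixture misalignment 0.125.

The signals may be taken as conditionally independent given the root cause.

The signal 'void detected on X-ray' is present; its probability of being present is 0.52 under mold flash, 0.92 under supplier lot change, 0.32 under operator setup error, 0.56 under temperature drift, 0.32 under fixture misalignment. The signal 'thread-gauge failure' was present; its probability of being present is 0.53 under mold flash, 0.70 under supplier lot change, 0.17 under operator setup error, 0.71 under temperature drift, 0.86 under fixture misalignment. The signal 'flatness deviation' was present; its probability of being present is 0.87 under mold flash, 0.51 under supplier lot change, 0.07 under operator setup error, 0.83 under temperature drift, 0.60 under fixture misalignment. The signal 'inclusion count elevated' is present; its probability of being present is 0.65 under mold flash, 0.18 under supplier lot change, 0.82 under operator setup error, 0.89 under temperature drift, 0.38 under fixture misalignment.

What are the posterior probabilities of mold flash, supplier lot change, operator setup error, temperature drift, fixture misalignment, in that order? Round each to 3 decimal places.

For each hypothesis, the unnormalized posterior weight is prior × product of the signal likelihoods:
  mold flash: 0.222 × 0.52 × 0.53 × 0.87 × 0.65 = 0.034599
  supplier lot change: 0.237 × 0.92 × 0.70 × 0.51 × 0.18 = 0.014011
  operator setup error: 0.120 × 0.32 × 0.17 × 0.07 × 0.82 = 0.00037471
  temperature drift: 0.296 × 0.56 × 0.71 × 0.83 × 0.89 = 0.086937
  fixture misalignment: 0.125 × 0.32 × 0.86 × 0.60 × 0.38 = 0.0078432
The unnormalized weights sum to 0.14377.
P(mold flash | evidence) = 0.034599 / 0.14377 ≈ 0.241
P(supplier lot change | evidence) = 0.014011 / 0.14377 ≈ 0.097
P(operator setup error | evidence) = 0.00037471 / 0.14377 ≈ 0.003
P(temperature drift | evidence) = 0.086937 / 0.14377 ≈ 0.605
P(fixture misalignment | evidence) = 0.0078432 / 0.14377 ≈ 0.055

0.241, 0.097, 0.003, 0.605, 0.055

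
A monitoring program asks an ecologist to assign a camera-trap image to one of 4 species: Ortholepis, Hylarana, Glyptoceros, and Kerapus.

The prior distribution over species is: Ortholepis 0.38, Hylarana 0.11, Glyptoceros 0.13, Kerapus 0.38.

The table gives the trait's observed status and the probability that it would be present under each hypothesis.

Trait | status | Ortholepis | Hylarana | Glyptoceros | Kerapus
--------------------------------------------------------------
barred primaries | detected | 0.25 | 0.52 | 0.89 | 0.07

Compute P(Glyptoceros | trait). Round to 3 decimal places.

Multiply each prior by the likelihood of the trait:
  Ortholepis: 0.38 × 0.25 = 0.095
  Hylarana: 0.11 × 0.52 = 0.0572
  Glyptoceros: 0.13 × 0.89 = 0.1157
  Kerapus: 0.38 × 0.07 = 0.0266
The unnormalized weights sum to 0.2945.
P(Glyptoceros | evidence) = 0.1157 / 0.2945 ≈ 0.393.

0.393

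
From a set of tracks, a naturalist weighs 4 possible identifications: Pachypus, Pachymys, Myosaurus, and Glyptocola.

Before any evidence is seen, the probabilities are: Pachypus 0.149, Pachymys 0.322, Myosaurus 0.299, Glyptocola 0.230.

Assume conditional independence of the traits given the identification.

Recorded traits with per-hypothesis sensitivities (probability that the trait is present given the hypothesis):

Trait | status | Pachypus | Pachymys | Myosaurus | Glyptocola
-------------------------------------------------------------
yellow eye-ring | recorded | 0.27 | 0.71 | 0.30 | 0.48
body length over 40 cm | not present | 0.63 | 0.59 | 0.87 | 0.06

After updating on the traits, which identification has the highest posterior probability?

For each hypothesis, the unnormalized posterior weight is prior × product of the trait likelihoods (using 1 − P(present | H) for each absent trait):
  Pachypus: 0.149 × 0.27 × (1 − 0.63) = 0.014885
  Pachymys: 0.322 × 0.71 × (1 − 0.59) = 0.093734
  Myosaurus: 0.299 × 0.30 × (1 − 0.87) = 0.011661
  Glyptocola: 0.230 × 0.48 × (1 − 0.06) = 0.10378
Normalizing constant Z = 0.014885 + 0.093734 + 0.011661 + 0.10378 = 0.22406.
P(Pachypus | evidence) ≈ 0.014885 / 0.22406 ≈ 0.066
P(Pachymys | evidence) ≈ 0.093734 / 0.22406 ≈ 0.418
P(Myosaurus | evidence) ≈ 0.011661 / 0.22406 ≈ 0.052
P(Glyptocola | evidence) ≈ 0.10378 / 0.22406 ≈ 0.463
The largest is 0.463, so Glyptocola is most probable.

Glyptocola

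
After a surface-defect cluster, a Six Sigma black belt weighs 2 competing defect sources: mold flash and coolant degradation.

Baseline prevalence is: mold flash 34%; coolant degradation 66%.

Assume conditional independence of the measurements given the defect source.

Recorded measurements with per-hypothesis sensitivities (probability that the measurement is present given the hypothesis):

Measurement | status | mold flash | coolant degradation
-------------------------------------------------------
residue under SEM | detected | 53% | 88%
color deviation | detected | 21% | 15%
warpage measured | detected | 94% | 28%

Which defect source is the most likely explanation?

mold flash

By Bayes' rule with conditional independence, the unnormalized weight for each hypothesis is prior × ∏ likelihoods:
  mold flash: 0.34 × 0.53 × 0.21 × 0.94 = 0.035571
  coolant degradation: 0.66 × 0.88 × 0.15 × 0.28 = 0.024394
The unnormalized weights sum to 0.059965.
P(mold flash | evidence) ≈ 0.035571 / 0.059965 ≈ 0.593
P(coolant degradation | evidence) ≈ 0.024394 / 0.059965 ≈ 0.407
The largest is 0.593, so mold flash is most probable.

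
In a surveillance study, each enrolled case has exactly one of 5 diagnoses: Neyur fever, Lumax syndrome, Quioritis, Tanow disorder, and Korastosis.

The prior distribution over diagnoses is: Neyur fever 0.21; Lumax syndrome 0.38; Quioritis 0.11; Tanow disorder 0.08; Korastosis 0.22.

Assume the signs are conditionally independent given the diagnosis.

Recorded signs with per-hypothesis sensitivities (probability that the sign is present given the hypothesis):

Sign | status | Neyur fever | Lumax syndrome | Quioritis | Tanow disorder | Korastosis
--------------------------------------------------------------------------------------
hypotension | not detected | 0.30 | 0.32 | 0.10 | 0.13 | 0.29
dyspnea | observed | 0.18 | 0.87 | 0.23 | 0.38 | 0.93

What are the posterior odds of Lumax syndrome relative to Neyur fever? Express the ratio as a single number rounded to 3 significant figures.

Unnormalized posterior weight (prior times the sign likelihoods) for each of the two hypotheses (using 1 − P(present | H) for each absent sign):
  Lumax syndrome: 0.38 × (1 − 0.32) × 0.87 = 0.22481
  Neyur fever: 0.21 × (1 − 0.30) × 0.18 = 0.02646
Odds(Lumax syndrome : Neyur fever) = 0.22481 / 0.02646 ≈ 8.50.

8.50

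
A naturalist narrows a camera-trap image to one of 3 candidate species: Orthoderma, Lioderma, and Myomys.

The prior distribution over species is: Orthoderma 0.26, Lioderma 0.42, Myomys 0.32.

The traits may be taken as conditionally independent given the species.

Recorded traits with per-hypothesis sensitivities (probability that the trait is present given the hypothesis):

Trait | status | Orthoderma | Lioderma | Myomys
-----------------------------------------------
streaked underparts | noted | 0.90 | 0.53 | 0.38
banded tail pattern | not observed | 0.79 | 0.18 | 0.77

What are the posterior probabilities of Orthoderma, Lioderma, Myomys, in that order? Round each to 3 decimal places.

0.189, 0.703, 0.108

By Bayes' rule with conditional independence, the unnormalized weight for each hypothesis is prior × ∏ likelihoods (using 1 − P(present | H) for each absent trait):
  Orthoderma: 0.26 × 0.90 × (1 − 0.79) = 0.04914
  Lioderma: 0.42 × 0.53 × (1 − 0.18) = 0.18253
  Myomys: 0.32 × 0.38 × (1 − 0.77) = 0.027968
The unnormalized weights sum to 0.25964.
P(Orthoderma | evidence) = 0.04914 / 0.25964 ≈ 0.189
P(Lioderma | evidence) = 0.18253 / 0.25964 ≈ 0.703
P(Myomys | evidence) = 0.027968 / 0.25964 ≈ 0.108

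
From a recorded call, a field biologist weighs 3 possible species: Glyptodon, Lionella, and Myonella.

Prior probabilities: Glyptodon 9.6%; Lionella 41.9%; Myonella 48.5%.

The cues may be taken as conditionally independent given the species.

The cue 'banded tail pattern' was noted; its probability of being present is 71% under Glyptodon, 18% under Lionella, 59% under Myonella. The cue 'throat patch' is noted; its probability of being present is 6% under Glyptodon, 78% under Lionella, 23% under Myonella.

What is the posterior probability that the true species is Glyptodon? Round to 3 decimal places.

Multiply each prior by the joint likelihood of the cue pattern:
  Glyptodon: 0.096 × 0.71 × 0.06 = 0.0040896
  Lionella: 0.419 × 0.18 × 0.78 = 0.058828
  Myonella: 0.485 × 0.59 × 0.23 = 0.065814
Normalizing constant Z = 0.0040896 + 0.058828 + 0.065814 = 0.12873.
P(Glyptodon | evidence) = 0.0040896 / 0.12873 ≈ 0.032.

0.032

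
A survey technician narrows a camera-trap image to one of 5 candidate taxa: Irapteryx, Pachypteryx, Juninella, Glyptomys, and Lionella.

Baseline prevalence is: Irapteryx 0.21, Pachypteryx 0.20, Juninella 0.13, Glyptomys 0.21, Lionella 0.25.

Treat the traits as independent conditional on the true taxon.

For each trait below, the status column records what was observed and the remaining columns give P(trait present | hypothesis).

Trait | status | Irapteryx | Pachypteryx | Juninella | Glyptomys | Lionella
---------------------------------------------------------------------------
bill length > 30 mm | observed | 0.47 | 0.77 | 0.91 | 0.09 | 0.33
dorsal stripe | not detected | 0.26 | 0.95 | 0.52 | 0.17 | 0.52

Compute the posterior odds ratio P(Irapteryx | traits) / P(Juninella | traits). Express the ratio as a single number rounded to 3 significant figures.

1.29

The normalizing constant cancels in an odds ratio, so compute prior × likelihood for the two hypotheses only (using 1 − P(present | H) for each absent trait):
  Irapteryx: 0.21 × 0.47 × (1 − 0.26) = 0.073038
  Juninella: 0.13 × 0.91 × (1 − 0.52) = 0.056784
Posterior odds = 0.073038 / 0.056784 ≈ 1.29.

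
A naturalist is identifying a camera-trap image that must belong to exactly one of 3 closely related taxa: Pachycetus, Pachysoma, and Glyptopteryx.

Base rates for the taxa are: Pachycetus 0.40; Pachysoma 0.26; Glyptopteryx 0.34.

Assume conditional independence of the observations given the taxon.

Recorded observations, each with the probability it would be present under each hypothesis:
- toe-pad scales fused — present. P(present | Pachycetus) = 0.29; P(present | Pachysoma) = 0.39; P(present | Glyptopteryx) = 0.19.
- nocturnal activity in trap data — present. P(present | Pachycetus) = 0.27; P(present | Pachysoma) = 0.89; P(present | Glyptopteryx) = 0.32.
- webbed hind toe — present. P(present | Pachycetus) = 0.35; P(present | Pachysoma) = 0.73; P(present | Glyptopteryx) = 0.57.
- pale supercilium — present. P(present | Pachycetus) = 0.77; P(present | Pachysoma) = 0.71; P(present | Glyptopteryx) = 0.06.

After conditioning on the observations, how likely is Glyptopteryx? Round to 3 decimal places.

For each hypothesis, the unnormalized posterior weight is prior × product of the observation likelihoods:
  Pachycetus: 0.40 × 0.29 × 0.27 × 0.35 × 0.77 = 0.0084407
  Pachysoma: 0.26 × 0.39 × 0.89 × 0.73 × 0.71 = 0.046775
  Glyptopteryx: 0.34 × 0.19 × 0.32 × 0.57 × 0.06 = 0.00070698
Normalizing constant Z = 0.0084407 + 0.046775 + 0.00070698 = 0.055922.
P(Glyptopteryx | evidence) = 0.00070698 / 0.055922 ≈ 0.013.

0.013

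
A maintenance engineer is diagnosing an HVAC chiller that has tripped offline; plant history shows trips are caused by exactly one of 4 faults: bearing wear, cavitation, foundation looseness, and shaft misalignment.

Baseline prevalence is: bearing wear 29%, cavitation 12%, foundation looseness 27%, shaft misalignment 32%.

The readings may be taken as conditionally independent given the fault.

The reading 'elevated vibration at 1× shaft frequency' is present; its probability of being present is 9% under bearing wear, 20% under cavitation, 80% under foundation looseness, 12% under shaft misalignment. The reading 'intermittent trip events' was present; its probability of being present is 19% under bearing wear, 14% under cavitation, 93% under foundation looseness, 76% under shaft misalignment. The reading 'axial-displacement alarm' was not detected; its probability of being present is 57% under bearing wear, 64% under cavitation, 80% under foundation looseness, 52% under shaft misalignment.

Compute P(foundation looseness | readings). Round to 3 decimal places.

For each hypothesis, the unnormalized posterior weight is prior × product of the reading likelihoods (using 1 − P(present | H) for each absent reading):
  bearing wear: 0.29 × 0.09 × 0.19 × (1 − 0.57) = 0.0021324
  cavitation: 0.12 × 0.20 × 0.14 × (1 − 0.64) = 0.0012096
  foundation looseness: 0.27 × 0.80 × 0.93 × (1 − 0.80) = 0.040176
  shaft misalignment: 0.32 × 0.12 × 0.76 × (1 − 0.52) = 0.014008
Marginal likelihood of the evidence = 0.057526.
P(foundation looseness | evidence) = 0.040176 / 0.057526 ≈ 0.698.

0.698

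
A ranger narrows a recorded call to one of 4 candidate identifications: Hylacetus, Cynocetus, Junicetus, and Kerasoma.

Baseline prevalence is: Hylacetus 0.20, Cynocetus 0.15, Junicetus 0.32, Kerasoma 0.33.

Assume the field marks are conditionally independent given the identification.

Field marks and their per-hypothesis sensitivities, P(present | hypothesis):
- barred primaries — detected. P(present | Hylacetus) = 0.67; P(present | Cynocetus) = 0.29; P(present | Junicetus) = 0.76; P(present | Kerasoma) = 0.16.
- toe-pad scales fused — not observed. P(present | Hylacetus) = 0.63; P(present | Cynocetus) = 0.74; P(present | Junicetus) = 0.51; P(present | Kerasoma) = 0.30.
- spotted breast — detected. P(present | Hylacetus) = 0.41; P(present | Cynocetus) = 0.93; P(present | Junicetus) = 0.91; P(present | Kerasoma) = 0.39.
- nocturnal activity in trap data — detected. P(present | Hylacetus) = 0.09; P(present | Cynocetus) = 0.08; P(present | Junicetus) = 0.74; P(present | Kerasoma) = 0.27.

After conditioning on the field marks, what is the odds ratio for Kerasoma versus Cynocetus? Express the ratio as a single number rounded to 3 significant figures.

4.63

Unnormalized posterior weight (prior times the field mark likelihoods) for each of the two hypotheses (using 1 − P(present | H) for each absent field mark):
  Kerasoma: 0.33 × 0.16 × (1 − 0.30) × 0.39 × 0.27 = 0.0038919
  Cynocetus: 0.15 × 0.29 × (1 − 0.74) × 0.93 × 0.08 = 0.00084146
Posterior odds = 0.0038919 / 0.00084146 ≈ 4.63.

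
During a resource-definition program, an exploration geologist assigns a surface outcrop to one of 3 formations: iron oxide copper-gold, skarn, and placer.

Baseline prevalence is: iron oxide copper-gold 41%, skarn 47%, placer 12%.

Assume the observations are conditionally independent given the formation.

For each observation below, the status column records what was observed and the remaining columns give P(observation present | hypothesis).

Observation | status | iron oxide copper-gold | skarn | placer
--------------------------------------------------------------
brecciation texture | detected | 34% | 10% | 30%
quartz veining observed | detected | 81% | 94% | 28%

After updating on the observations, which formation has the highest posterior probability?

For each hypothesis, the unnormalized posterior weight is prior × product of the observation likelihoods:
  iron oxide copper-gold: 0.41 × 0.34 × 0.81 = 0.11291
  skarn: 0.47 × 0.10 × 0.94 = 0.04418
  placer: 0.12 × 0.30 × 0.28 = 0.01008
Marginal likelihood of the evidence = 0.16717.
P(iron oxide copper-gold | evidence) ≈ 0.11291 / 0.16717 ≈ 0.675
P(skarn | evidence) ≈ 0.04418 / 0.16717 ≈ 0.264
P(placer | evidence) ≈ 0.01008 / 0.16717 ≈ 0.060
The largest is 0.675, so iron oxide copper-gold is most probable.

iron oxide copper-gold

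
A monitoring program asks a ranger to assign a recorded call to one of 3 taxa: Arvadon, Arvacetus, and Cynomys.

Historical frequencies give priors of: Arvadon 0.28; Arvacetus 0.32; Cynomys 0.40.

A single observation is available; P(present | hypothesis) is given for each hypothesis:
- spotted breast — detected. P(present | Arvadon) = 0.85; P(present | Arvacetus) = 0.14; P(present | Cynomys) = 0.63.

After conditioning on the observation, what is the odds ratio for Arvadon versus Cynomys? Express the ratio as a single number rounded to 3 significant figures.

0.944

Unnormalized posterior weight (prior times the observation likelihood) for each of the two hypotheses:
  Arvadon: 0.28 × 0.85 = 0.238
  Cynomys: 0.40 × 0.63 = 0.252
Posterior odds = 0.238 / 0.252 ≈ 0.944.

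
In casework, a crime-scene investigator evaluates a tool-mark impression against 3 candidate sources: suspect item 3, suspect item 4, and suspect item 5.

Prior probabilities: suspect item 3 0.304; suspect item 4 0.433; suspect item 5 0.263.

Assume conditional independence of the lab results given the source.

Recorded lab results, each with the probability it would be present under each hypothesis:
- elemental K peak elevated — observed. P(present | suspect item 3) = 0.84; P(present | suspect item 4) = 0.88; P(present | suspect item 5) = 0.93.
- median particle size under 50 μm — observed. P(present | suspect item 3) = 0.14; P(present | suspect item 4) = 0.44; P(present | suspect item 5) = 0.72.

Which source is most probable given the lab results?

Multiply each prior by the joint likelihood of the lab result pattern:
  suspect item 3: 0.304 × 0.84 × 0.14 = 0.03575
  suspect item 4: 0.433 × 0.88 × 0.44 = 0.16766
  suspect item 5: 0.263 × 0.93 × 0.72 = 0.1761
Marginal likelihood of the evidence = 0.37951.
P(suspect item 3 | evidence) ≈ 0.03575 / 0.37951 ≈ 0.094
P(suspect item 4 | evidence) ≈ 0.16766 / 0.37951 ≈ 0.442
P(suspect item 5 | evidence) ≈ 0.1761 / 0.37951 ≈ 0.464
The largest is 0.464, so suspect item 5 is most probable.

suspect item 5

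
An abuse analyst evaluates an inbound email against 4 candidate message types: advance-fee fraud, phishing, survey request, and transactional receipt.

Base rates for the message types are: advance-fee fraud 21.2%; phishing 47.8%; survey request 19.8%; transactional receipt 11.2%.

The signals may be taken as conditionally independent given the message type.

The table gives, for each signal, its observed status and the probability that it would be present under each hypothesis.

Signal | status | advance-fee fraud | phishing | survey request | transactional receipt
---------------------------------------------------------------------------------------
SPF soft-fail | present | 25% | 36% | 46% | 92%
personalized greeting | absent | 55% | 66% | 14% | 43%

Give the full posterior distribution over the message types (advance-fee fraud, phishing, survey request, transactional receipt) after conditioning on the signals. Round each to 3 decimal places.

By Bayes' rule with conditional independence, the unnormalized weight for each hypothesis is prior × ∏ likelihoods (using 1 − P(present | H) for each absent signal):
  advance-fee fraud: 0.212 × 0.25 × (1 − 0.55) = 0.02385
  phishing: 0.478 × 0.36 × (1 − 0.66) = 0.058507
  survey request: 0.198 × 0.46 × (1 − 0.14) = 0.078329
  transactional receipt: 0.112 × 0.92 × (1 − 0.43) = 0.058733
The unnormalized weights sum to 0.21942.
P(advance-fee fraud | evidence) = 0.02385 / 0.21942 ≈ 0.109
P(phishing | evidence) = 0.058507 / 0.21942 ≈ 0.267
P(survey request | evidence) = 0.078329 / 0.21942 ≈ 0.357
P(transactional receipt | evidence) = 0.058733 / 0.21942 ≈ 0.268

0.109, 0.267, 0.357, 0.268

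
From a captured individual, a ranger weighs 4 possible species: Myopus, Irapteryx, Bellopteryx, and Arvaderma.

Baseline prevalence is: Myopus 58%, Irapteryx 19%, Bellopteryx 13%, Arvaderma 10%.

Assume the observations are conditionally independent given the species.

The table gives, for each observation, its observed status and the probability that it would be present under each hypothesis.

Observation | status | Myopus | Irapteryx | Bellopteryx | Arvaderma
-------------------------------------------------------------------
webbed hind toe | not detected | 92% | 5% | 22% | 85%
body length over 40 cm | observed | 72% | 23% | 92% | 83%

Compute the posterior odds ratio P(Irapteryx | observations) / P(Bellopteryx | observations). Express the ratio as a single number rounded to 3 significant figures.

0.445

Posterior odds equal prior odds times the likelihood ratio; only the two competing hypotheses matter (using 1 − P(present | H) for each absent observation).
  Irapteryx: 0.19 × (1 − 0.05) × 0.23 = 0.041515
  Bellopteryx: 0.13 × (1 − 0.22) × 0.92 = 0.093288
Odds(Irapteryx : Bellopteryx) = 0.041515 / 0.093288 ≈ 0.445.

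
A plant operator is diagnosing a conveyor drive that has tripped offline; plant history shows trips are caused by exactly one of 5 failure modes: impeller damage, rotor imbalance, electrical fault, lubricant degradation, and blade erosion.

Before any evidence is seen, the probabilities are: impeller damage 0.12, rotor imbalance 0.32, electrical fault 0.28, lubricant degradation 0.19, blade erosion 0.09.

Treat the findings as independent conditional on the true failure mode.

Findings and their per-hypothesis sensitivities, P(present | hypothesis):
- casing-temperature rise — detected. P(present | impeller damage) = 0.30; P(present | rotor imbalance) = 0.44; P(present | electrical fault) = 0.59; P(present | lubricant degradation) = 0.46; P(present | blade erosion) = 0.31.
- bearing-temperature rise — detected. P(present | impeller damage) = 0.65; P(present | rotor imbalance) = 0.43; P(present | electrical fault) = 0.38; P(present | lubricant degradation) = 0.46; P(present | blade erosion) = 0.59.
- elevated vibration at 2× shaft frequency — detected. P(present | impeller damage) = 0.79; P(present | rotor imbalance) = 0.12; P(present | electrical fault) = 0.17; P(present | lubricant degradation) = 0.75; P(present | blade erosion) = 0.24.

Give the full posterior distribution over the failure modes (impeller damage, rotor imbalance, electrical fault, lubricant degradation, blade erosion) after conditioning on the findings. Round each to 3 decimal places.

For each hypothesis, the unnormalized posterior weight is prior × product of the finding likelihoods:
  impeller damage: 0.12 × 0.30 × 0.65 × 0.79 = 0.018486
  rotor imbalance: 0.32 × 0.44 × 0.43 × 0.12 = 0.0072653
  electrical fault: 0.28 × 0.59 × 0.38 × 0.17 = 0.010672
  lubricant degradation: 0.19 × 0.46 × 0.46 × 0.75 = 0.030153
  blade erosion: 0.09 × 0.31 × 0.59 × 0.24 = 0.0039506
The unnormalized weights sum to 0.070527.
P(impeller damage | evidence) = 0.018486 / 0.070527 ≈ 0.262
P(rotor imbalance | evidence) = 0.0072653 / 0.070527 ≈ 0.103
P(electrical fault | evidence) = 0.010672 / 0.070527 ≈ 0.151
P(lubricant degradation | evidence) = 0.030153 / 0.070527 ≈ 0.428
P(blade erosion | evidence) = 0.0039506 / 0.070527 ≈ 0.056

0.262, 0.103, 0.151, 0.428, 0.056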